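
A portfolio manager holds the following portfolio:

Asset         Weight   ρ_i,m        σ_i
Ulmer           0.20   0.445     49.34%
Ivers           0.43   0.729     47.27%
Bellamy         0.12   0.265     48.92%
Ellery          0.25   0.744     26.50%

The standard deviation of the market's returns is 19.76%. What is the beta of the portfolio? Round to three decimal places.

β_Ulmer = 0.445 × 49.34% / 19.76% = 1.1111
β_Ivers = 0.729 × 47.27% / 19.76% = 1.7439
β_Bellamy = 0.265 × 48.92% / 19.76% = 0.6561
β_Ellery = 0.744 × 26.50% / 19.76% = 0.9978
β_P = Σ w_i β_i = 0.20×1.1111 + 0.43×1.7439 + 0.12×0.6561 + 0.25×0.9978 = 1.3003

1.300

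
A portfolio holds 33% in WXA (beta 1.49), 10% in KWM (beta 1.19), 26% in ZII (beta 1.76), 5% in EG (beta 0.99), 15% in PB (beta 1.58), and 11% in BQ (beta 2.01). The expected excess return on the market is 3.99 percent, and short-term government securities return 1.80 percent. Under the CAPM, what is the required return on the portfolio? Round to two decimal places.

β_P = Σ w_i β_i = 0.33×1.49 + 0.10×1.19 + 0.26×1.76 + 0.05×0.99 + 0.15×1.58 + 0.11×2.01 = 1.5759
E(R_P) = R_f + β_P × MRP = 1.80% + 1.5759 × 3.99% = 8.09%

8.09%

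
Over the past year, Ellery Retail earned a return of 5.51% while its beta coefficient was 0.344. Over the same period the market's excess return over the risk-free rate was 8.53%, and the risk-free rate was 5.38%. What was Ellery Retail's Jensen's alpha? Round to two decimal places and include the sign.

-2.80%

CAPM benchmark = R_f + β(R_m − R_f) = 5.38% + 0.344 × 8.53% = 8.31432%
α = actual − benchmark = 5.51% − 8.31432% = -2.80%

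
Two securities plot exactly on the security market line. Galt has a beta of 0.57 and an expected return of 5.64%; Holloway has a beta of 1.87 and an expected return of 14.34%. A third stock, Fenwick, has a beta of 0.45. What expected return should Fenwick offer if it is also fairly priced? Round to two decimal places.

4.84%

MRP (SML slope) = (14.34% − 5.64%) / (1.87 − 0.57) = 8.70% / 1.30 = 6.6923%
R_f (intercept) = 5.64% − 0.57 × 6.6923% = 1.8254%
E(R_Fenwick) = R_f + β × MRP = 1.8254% + 0.45 × 6.6923% = 4.84%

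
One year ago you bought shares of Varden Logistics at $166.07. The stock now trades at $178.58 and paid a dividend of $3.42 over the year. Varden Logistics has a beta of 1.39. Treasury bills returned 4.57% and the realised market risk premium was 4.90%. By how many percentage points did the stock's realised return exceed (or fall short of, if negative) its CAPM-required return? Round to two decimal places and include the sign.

Realised HPR = (P1 + D1 − P0) / P0 = (178.58 + 3.42 − 166.07) / 166.07 = 15.93 / 166.07 = 9.5923%
CAPM required = R_f + β·MRP = 4.57% + 1.39 × 4.90% = 11.3810%
α = realised − required = 9.5923% − 11.3810% = -1.79%

-1.79%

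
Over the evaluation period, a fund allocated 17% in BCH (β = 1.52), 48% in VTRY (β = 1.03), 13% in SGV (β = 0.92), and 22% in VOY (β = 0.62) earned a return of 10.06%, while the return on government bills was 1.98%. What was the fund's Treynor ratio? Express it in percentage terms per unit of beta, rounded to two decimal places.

β_P = 0.17×1.52 + 0.48×1.03 + 0.13×0.92 + 0.22×0.62 = 1.0088
Treynor = (R_P − R_f) / β_P = (10.06% − 1.98%) / 1.0088 = 8.08% / 1.0088 = 8.01%

8.01%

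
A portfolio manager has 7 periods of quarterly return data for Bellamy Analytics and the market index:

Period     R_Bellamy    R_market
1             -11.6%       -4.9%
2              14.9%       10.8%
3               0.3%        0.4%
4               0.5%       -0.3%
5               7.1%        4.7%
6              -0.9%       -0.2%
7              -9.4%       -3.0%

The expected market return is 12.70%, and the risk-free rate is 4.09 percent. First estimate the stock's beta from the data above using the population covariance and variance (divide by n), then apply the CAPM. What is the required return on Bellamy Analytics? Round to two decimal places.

18.71%

Mean R_i = (-11.6 + 14.9 + 0.3 + 0.5 + 7.1 − 0.9 − 9.4) / 7 = 0.1286%
Mean R_m = (-4.9 + 10.8 + 0.4 − 0.3 + 4.7 − 0.2 − 3.0) / 7 = 1.0714%
Σ(R_i − R̄_i)(R_m − R̄_m) = 278.5157  ⇒  Cov = 278.5157 / 7 = 39.7880
Σ(R_m − R̄_m)² = 163.9943  ⇒  Var(R_m) = 163.9943 / 7 = 23.4278
β = Cov / Var(R_m) = 39.7880 / 23.4278 = 1.6983
MRP = 12.70% − 4.09% = 8.61%
E(R) = R_f + β × MRP = 4.09% + 1.6983 × 8.61% = 18.71%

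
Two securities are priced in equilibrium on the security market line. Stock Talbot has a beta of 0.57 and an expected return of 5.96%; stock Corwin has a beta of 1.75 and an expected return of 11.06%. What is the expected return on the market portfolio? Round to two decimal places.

Both satisfy E(R) = R_f + β·MRP, so the slope of the SML is
MRP = (11.06% − 5.96%) / (1.75 − 0.57) = 5.10% / 1.18 = 4.3220%
R_f = E(R_Talbot) − β_Talbot·MRP = 5.96% − 0.57 × 4.3220% = 3.4965%
E(R_m) = R_f + MRP = 3.4965% + 4.3220% = 7.82%

7.82%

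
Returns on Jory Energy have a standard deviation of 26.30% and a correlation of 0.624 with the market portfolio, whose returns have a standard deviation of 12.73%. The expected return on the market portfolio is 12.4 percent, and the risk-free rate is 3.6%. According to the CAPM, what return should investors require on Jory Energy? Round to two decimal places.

β = ρ × σ_i / σ_m = 0.624 × 26.30% / 12.73% = 1.2892
MRP = 12.4% − 3.6% = 8.80%
E(R) = 3.6% + 1.2892 × 8.8% = 14.94%

14.94%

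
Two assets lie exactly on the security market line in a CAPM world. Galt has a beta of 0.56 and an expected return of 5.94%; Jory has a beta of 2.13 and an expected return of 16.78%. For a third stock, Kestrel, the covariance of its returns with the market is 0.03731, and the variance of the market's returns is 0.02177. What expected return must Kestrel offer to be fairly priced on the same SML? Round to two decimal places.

MRP = (16.78% − 5.94%) / (2.13 − 0.56) = 6.9045%
R_f = 5.94% − 0.56 × 6.9045% = 2.0735%
β_Kestrel = Cov / Var(R_m) = 0.03731 / 0.02177 = 1.7138
E(R_Kestrel) = R_f + β × MRP = 2.0735% + 1.7138 × 6.9045% = 13.91%

13.91%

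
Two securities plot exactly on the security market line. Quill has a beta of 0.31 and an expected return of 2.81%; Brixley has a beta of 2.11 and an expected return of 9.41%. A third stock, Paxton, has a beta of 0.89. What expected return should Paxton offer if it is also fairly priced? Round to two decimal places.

MRP (SML slope) = (9.41% − 2.81%) / (2.11 − 0.31) = 6.60% / 1.80 = 3.6667%
R_f (intercept) = 2.81% − 0.31 × 3.6667% = 1.6733%
E(R_Paxton) = R_f + β × MRP = 1.6733% + 0.89 × 3.6667% = 4.94%

4.94%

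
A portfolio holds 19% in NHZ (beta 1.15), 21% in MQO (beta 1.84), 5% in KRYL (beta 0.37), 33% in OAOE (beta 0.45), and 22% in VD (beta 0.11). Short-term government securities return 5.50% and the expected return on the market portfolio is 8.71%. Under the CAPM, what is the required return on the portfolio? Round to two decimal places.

β_P = Σ w_i β_i = 0.19×1.15 + 0.21×1.84 + 0.05×0.37 + 0.33×0.45 + 0.22×0.11 = 0.7961
MRP = 8.71% − 5.50% = 3.21%
E(R_P) = R_f + β_P × MRP = 5.50% + 0.7961 × 3.21% = 8.06%

8.06%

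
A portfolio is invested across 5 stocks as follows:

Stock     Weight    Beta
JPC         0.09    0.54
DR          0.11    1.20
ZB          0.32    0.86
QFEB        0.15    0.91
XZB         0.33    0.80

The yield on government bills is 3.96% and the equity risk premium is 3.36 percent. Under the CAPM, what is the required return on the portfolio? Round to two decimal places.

β_P = Σ w_i β_i = 0.09×0.54 + 0.11×1.20 + 0.32×0.86 + 0.15×0.91 + 0.33×0.80 = 0.8563
E(R_P) = R_f + β_P × MRP = 3.96% + 0.8563 × 3.36% = 6.84%

6.84%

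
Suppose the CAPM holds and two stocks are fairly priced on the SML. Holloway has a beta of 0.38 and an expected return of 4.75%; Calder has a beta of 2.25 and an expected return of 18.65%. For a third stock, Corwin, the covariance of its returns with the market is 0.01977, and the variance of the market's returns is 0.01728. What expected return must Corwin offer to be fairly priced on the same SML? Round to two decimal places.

MRP = (18.65% − 4.75%) / (2.25 − 0.38) = 7.4332%
R_f = 4.75% − 0.38 × 7.4332% = 1.9254%
β_Corwin = Cov / Var(R_m) = 0.01977 / 0.01728 = 1.1441
E(R_Corwin) = R_f + β × MRP = 1.9254% + 1.1441 × 7.4332% = 10.43%

10.43%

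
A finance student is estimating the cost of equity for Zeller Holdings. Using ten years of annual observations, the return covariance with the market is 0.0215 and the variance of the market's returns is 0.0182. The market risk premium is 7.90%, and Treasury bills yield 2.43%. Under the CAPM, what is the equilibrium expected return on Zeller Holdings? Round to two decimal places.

β = Cov(R_i, R_m) / Var(R_m) = 0.0215 / 0.0182 = 1.1813
E(R) = R_f + β × MRP = 2.43% + 1.1813 × 7.90% = 11.76%

11.76%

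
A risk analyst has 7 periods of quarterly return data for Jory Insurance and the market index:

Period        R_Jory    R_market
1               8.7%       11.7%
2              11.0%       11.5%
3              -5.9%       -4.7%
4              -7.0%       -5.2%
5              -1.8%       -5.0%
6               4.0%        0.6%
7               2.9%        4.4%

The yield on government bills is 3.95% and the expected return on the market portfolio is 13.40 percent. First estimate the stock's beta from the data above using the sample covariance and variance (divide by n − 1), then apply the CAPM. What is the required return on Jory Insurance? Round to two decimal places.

12.18%

Mean R_i = (8.7 + 11.0 − 5.9 − 7.0 − 1.8 + 4.0 + 2.9) / 7 = 1.7000%
Mean R_m = (11.7 + 11.5 − 4.7 − 5.2 − 5.0 + 0.6 + 4.4) / 7 = 1.9000%
Σ(R_i − R̄_i)(R_m − R̄_m) = 293.9700  ⇒  Cov = 293.9700 / 6 = 48.9950
Σ(R_m − R̄_m)² = 337.7200  ⇒  Var(R_m) = 337.7200 / 6 = 56.2867
β = Cov / Var(R_m) = 48.9950 / 56.2867 = 0.8705
MRP = 13.40% − 3.95% = 9.45%
E(R) = R_f + β × MRP = 3.95% + 0.8705 × 9.45% = 12.18%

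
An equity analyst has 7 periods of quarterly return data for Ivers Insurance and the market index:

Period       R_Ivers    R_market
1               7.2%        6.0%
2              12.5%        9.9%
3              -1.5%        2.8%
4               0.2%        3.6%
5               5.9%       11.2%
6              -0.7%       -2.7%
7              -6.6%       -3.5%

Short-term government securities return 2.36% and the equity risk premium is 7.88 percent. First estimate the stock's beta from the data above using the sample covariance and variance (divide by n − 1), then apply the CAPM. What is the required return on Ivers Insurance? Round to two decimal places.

Mean R_i = (7.2 + 12.5 − 1.5 + 0.2 + 5.9 − 0.7 − 6.6) / 7 = 2.4286%
Mean R_m = (6.0 + 9.9 + 2.8 + 3.6 + 11.2 − 2.7 − 3.5) / 7 = 3.9000%
Σ(R_i − R̄_i)(R_m − R̄_m) = 188.2400  ⇒  Cov = 188.2400 / 6 = 31.3733
Σ(R_m − R̄_m)² = 193.3200  ⇒  Var(R_m) = 193.3200 / 6 = 32.2200
β = Cov / Var(R_m) = 31.3733 / 32.2200 = 0.9737
E(R) = R_f + β × MRP = 2.36% + 0.9737 × 7.88% = 10.03%

10.03%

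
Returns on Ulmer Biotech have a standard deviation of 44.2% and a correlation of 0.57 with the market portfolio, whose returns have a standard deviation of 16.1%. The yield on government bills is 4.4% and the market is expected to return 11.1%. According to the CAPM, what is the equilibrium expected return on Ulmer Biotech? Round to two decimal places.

14.88%

β = ρ × σ_i / σ_m = 0.57 × 44.2% / 16.1% = 1.5648
MRP = 11.1% − 4.4% = 6.70%
E(R) = 4.4% + 1.5648 × 6.7% = 14.88%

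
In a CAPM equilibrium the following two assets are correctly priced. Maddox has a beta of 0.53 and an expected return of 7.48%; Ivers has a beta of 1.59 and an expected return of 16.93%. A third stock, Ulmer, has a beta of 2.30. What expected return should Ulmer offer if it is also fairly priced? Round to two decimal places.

MRP (SML slope) = (16.93% − 7.48%) / (1.59 − 0.53) = 9.45% / 1.06 = 8.9151%
R_f (intercept) = 7.48% − 0.53 × 8.9151% = 2.7550%
E(R_Ulmer) = R_f + β × MRP = 2.7550% + 2.30 × 8.9151% = 23.26%

23.26%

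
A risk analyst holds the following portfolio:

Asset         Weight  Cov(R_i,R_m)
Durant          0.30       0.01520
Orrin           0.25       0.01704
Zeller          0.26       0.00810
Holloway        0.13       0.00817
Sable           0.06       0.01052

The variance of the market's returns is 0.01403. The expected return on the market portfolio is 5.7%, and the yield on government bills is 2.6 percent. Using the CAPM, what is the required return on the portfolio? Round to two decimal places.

β_Durant = 0.01520 / 0.01403 = 1.0834
β_Orrin = 0.01704 / 0.01403 = 1.2145
β_Zeller = 0.00810 / 0.01403 = 0.5773
β_Holloway = 0.00817 / 0.01403 = 0.5823
β_Sable = 0.01052 / 0.01403 = 0.7498
β_P = Σ w_i β_i = 0.30×1.0834 + 0.25×1.2145 + 0.26×0.5773 + 0.13×0.5823 + 0.06×0.7498 = 0.8994
MRP = 5.7% − 2.6% = 3.10%
E(R_P) = R_f + β_P × MRP = 2.6% + 0.8994 × 3.1% = 5.39%

5.39%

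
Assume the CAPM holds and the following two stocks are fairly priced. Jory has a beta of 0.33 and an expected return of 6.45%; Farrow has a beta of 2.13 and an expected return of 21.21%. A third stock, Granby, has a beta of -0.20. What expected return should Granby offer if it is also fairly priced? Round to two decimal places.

2.10%

MRP (SML slope) = (21.21% − 6.45%) / (2.13 − 0.33) = 14.76% / 1.80 = 8.2000%
R_f (intercept) = 6.45% − 0.33 × 8.2000% = 3.7440%
E(R_Granby) = R_f + β × MRP = 3.7440% + -0.20 × 8.2000% = 2.10%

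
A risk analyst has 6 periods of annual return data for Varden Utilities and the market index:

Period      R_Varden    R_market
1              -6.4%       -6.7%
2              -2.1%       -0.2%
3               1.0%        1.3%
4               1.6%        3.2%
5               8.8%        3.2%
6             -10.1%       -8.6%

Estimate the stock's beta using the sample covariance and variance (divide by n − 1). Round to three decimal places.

Mean R_i = (-6.4 − 2.1 + 1.0 + 1.6 + 8.8 − 10.1) / 6 = -1.2000%
Mean R_m = (-6.7 − 0.2 + 1.3 + 3.2 + 3.2 − 8.6) / 6 = -1.3000%
Σ(R_i − R̄_i)(R_m − R̄_m) = 155.3800  ⇒  Cov = 155.3800 / 5 = 31.0760
Σ(R_m − R̄_m)² = 130.9200  ⇒  Var(R_m) = 130.9200 / 5 = 26.1840
β = Cov / Var(R_m) = 31.0760 / 26.1840 = 1.1868

1.187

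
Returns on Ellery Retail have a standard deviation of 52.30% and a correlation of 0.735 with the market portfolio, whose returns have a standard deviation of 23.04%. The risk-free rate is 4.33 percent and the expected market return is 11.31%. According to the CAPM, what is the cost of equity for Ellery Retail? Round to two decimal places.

15.98%

β = ρ × σ_i / σ_m = 0.735 × 52.30% / 23.04% = 1.6684
MRP = 11.31% − 4.33% = 6.98%
E(R) = 4.33% + 1.6684 × 6.98% = 15.98%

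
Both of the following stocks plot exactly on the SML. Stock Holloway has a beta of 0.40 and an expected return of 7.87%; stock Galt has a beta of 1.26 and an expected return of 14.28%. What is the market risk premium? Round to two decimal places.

Both satisfy E(R) = R_f + β·MRP, so the slope of the SML is
MRP = (14.28% − 7.87%) / (1.26 − 0.40) = 6.41% / 0.86 = 7.4535%

7.45%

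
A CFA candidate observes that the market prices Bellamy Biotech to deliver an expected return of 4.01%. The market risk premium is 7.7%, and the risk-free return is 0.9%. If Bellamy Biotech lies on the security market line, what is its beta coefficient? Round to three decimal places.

0.404

β = (E(R) − R_f) / MRP = (4.01% − 0.9%) / 7.7% = 3.11% / 7.7% = 0.404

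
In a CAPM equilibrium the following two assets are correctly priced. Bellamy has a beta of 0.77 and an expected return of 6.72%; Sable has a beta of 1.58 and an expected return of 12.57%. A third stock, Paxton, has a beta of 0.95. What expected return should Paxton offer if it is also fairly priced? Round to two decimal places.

MRP (SML slope) = (12.57% − 6.72%) / (1.58 − 0.77) = 5.85% / 0.81 = 7.2222%
R_f (intercept) = 6.72% − 0.77 × 7.2222% = 1.1589%
E(R_Paxton) = R_f + β × MRP = 1.1589% + 0.95 × 7.2222% = 8.02%

8.02%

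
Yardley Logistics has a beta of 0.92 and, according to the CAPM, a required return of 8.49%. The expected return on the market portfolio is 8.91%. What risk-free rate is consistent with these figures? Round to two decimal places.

3.66%

E(R) = R_f + β(E(R_m) − R_f) = R_f(1 − β) + β·E(R_m)
8.49% = R_f × (1 − 0.92) + 0.92 × 8.91%
8.49% = R_f × 0.08 + 8.1972%
R_f = (8.49% − 8.1972%) / 0.08 = 3.66%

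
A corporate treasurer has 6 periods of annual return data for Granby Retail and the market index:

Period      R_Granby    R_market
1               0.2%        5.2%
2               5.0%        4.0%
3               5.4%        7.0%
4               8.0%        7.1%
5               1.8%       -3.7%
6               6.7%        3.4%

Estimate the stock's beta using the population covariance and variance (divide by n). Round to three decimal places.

0.351

Mean R_i = (0.2 + 5.0 + 5.4 + 8.0 + 1.8 + 6.7) / 6 = 4.5167%
Mean R_m = (5.2 + 4.0 + 7.0 + 7.1 − 3.7 + 3.4) / 6 = 3.8333%
Σ(R_i − R̄_i)(R_m − R̄_m) = 27.8767  ⇒  Cov = 27.8767 / 6 = 4.6461
Σ(R_m − R̄_m)² = 79.5333  ⇒  Var(R_m) = 79.5333 / 6 = 13.2556
β = Cov / Var(R_m) = 4.6461 / 13.2556 = 0.3505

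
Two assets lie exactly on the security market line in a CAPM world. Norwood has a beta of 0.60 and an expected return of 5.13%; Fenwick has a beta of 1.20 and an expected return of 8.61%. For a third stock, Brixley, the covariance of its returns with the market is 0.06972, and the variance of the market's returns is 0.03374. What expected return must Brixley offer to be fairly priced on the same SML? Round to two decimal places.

13.64%

MRP = (8.61% − 5.13%) / (1.20 − 0.60) = 5.8000%
R_f = 5.13% − 0.60 × 5.8000% = 1.6500%
β_Brixley = Cov / Var(R_m) = 0.06972 / 0.03374 = 2.0664
E(R_Brixley) = R_f + β × MRP = 1.6500% + 2.0664 × 5.8000% = 13.64%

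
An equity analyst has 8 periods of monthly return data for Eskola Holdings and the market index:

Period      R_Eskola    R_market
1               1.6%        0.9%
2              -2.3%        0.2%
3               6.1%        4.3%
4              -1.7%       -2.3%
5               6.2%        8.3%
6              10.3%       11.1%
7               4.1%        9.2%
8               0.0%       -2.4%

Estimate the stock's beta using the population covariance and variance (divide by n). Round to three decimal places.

Mean R_i = (1.6 − 2.3 + 6.1 − 1.7 + 6.2 + 10.3 + 4.1 + 0.0) / 8 = 3.0375%
Mean R_m = (0.9 + 0.2 + 4.3 − 2.3 + 8.3 + 11.1 + 9.2 − 2.4) / 8 = 3.6625%
Σ(R_i − R̄_i)(R_m − R̄_m) = 145.6313  ⇒  Cov = 145.6313 / 8 = 18.2039
Σ(R_m − R̄_m)² = 199.8188  ⇒  Var(R_m) = 199.8188 / 8 = 24.9774
β = Cov / Var(R_m) = 18.2039 / 24.9774 = 0.7288

0.729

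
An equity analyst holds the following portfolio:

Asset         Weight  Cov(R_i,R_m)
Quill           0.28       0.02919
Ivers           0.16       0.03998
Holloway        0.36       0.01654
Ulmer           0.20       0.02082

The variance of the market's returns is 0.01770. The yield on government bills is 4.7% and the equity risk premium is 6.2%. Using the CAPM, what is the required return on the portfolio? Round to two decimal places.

13.35%

β_Quill = 0.02919 / 0.01770 = 1.6492
β_Ivers = 0.03998 / 0.01770 = 2.2588
β_Holloway = 0.01654 / 0.01770 = 0.9345
β_Ulmer = 0.02082 / 0.01770 = 1.1763
β_P = Σ w_i β_i = 0.28×1.6492 + 0.16×2.2588 + 0.36×0.9345 + 0.20×1.1763 = 1.3949
E(R_P) = R_f + β_P × MRP = 4.7% + 1.3949 × 6.2% = 13.35%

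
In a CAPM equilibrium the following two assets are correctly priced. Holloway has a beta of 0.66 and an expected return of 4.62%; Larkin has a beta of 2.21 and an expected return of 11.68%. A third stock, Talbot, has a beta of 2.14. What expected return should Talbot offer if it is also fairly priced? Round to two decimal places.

11.36%

MRP (SML slope) = (11.68% − 4.62%) / (2.21 − 0.66) = 7.06% / 1.55 = 4.5548%
R_f (intercept) = 4.62% − 0.66 × 4.5548% = 1.6138%
E(R_Talbot) = R_f + β × MRP = 1.6138% + 2.14 × 4.5548% = 11.36%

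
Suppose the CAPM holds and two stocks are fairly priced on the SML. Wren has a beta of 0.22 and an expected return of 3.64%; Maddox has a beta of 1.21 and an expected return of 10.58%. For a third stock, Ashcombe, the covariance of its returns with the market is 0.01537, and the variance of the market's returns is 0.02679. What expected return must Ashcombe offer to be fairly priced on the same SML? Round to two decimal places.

MRP = (10.58% − 3.64%) / (1.21 − 0.22) = 7.0101%
R_f = 3.64% − 0.22 × 7.0101% = 2.0978%
β_Ashcombe = Cov / Var(R_m) = 0.01537 / 0.02679 = 0.5737
E(R_Ashcombe) = R_f + β × MRP = 2.0978% + 0.5737 × 7.0101% = 6.12%

6.12%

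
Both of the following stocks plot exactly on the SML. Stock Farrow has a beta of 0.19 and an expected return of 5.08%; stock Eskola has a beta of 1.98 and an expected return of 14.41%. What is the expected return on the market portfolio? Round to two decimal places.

Both satisfy E(R) = R_f + β·MRP, so the slope of the SML is
MRP = (14.41% − 5.08%) / (1.98 − 0.19) = 9.33% / 1.79 = 5.2123%
R_f = E(R_Farrow) − β_Farrow·MRP = 5.08% − 0.19 × 5.2123% = 4.0897%
E(R_m) = R_f + MRP = 4.0897% + 5.2123% = 9.30%

9.30%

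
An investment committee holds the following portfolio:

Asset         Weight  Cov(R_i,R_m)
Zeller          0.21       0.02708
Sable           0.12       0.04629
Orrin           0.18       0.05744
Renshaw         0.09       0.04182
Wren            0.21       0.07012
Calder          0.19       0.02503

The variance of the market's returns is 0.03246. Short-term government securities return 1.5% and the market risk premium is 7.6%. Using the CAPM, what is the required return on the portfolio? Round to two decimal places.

12.00%

β_Zeller = 0.02708 / 0.03246 = 0.8343
β_Sable = 0.04629 / 0.03246 = 1.4261
β_Orrin = 0.05744 / 0.03246 = 1.7696
β_Renshaw = 0.04182 / 0.03246 = 1.2884
β_Wren = 0.07012 / 0.03246 = 2.1602
β_Calder = 0.02503 / 0.03246 = 0.7711
β_P = Σ w_i β_i = 0.21×0.8343 + 0.12×1.4261 + 0.18×1.7696 + 0.09×1.2884 + 0.21×2.1602 + 0.19×0.7711 = 1.3810
E(R_P) = R_f + β_P × MRP = 1.5% + 1.3810 × 7.6% = 12.00%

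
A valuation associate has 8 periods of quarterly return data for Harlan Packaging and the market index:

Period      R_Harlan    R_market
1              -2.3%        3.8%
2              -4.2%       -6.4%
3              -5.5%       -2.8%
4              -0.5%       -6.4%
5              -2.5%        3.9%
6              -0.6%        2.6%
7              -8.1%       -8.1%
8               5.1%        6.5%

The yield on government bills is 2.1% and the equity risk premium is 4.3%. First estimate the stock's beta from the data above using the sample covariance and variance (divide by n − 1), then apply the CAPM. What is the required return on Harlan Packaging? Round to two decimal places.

Mean R_i = (-2.3 − 4.2 − 5.5 − 0.5 − 2.5 − 0.6 − 8.1 + 5.1) / 8 = -2.3250%
Mean R_m = (3.8 − 6.4 − 2.8 − 6.4 + 3.9 + 2.6 − 8.1 + 6.5) / 8 = -0.8625%
Σ(R_i − R̄_i)(R_m − R̄_m) = 108.1475  ⇒  Cov = 108.1475 / 7 = 15.4496
Σ(R_m − R̄_m)² = 228.0788  ⇒  Var(R_m) = 228.0788 / 7 = 32.5827
β = Cov / Var(R_m) = 15.4496 / 32.5827 = 0.4742
E(R) = R_f + β × MRP = 2.1% + 0.4742 × 4.3% = 4.14%

4.14%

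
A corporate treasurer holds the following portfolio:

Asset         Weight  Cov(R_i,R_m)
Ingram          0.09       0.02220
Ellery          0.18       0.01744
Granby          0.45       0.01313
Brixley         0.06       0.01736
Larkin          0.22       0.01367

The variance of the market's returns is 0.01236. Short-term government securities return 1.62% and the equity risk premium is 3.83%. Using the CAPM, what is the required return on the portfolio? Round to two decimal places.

6.30%

β_Ingram = 0.02220 / 0.01236 = 1.7961
β_Ellery = 0.01744 / 0.01236 = 1.4110
β_Granby = 0.01313 / 0.01236 = 1.0623
β_Brixley = 0.01736 / 0.01236 = 1.4045
β_Larkin = 0.01367 / 0.01236 = 1.1060
β_P = Σ w_i β_i = 0.09×1.7961 + 0.18×1.4110 + 0.45×1.0623 + 0.06×1.4045 + 0.22×1.1060 = 1.2213
E(R_P) = R_f + β_P × MRP = 1.62% + 1.2213 × 3.83% = 6.30%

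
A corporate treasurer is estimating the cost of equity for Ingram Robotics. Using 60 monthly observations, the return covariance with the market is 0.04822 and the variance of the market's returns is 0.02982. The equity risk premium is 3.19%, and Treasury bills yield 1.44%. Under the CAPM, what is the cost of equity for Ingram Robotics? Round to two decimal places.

β = Cov(R_i, R_m) / Var(R_m) = 0.04822 / 0.02982 = 1.6170
E(R) = R_f + β × MRP = 1.44% + 1.6170 × 3.19% = 6.60%

6.60%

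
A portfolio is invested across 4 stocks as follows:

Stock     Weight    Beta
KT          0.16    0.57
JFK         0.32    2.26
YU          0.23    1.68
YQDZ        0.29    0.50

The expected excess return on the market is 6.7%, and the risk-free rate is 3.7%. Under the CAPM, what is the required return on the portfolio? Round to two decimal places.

12.72%

β_P = Σ w_i β_i = 0.16×0.57 + 0.32×2.26 + 0.23×1.68 + 0.29×0.50 = 1.3458
E(R_P) = R_f + β_P × MRP = 3.7% + 1.3458 × 6.7% = 12.72%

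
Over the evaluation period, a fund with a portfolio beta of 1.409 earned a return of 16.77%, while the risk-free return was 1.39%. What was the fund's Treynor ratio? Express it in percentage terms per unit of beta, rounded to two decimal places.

Treynor = (R_P − R_f) / β_P = (16.77% − 1.39%) / 1.4090 = 15.38% / 1.4090 = 10.92%

10.92%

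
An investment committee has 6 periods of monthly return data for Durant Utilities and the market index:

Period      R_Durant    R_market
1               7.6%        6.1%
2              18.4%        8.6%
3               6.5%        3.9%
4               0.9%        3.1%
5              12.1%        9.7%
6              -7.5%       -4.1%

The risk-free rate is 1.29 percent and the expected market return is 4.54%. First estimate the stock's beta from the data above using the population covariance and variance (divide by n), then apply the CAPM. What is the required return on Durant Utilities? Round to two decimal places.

6.80%

Mean R_i = (7.6 + 18.4 + 6.5 + 0.9 + 12.1 − 7.5) / 6 = 6.3333%
Mean R_m = (6.1 + 8.6 + 3.9 + 3.1 + 9.7 − 4.1) / 6 = 4.5500%
Σ(R_i − R̄_i)(R_m − R̄_m) = 207.9600  ⇒  Cov = 207.9600 / 6 = 34.6600
Σ(R_m − R̄_m)² = 122.6750  ⇒  Var(R_m) = 122.6750 / 6 = 20.4458
β = Cov / Var(R_m) = 34.6600 / 20.4458 = 1.6952
MRP = 4.54% − 1.29% = 3.25%
E(R) = R_f + β × MRP = 1.29% + 1.6952 × 3.25% = 6.80%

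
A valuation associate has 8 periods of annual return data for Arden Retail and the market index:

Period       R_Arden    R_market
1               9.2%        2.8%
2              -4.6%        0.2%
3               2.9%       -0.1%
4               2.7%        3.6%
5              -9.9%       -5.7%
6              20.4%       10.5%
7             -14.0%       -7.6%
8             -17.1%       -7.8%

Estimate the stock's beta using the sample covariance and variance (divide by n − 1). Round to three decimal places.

Mean R_i = (9.2 − 4.6 + 2.9 + 2.7 − 9.9 + 20.4 − 14.0 − 17.1) / 8 = -1.3000%
Mean R_m = (2.8 + 0.2 − 0.1 + 3.6 − 5.7 + 10.5 − 7.6 − 7.8) / 8 = -0.5125%
Σ(R_i − R̄_i)(R_m − R̄_m) = 539.3500  ⇒  Cov = 539.3500 / 7 = 77.0500
Σ(R_m − R̄_m)² = 280.0888  ⇒  Var(R_m) = 280.0888 / 7 = 40.0127
β = Cov / Var(R_m) = 77.0500 / 40.0127 = 1.9256

1.926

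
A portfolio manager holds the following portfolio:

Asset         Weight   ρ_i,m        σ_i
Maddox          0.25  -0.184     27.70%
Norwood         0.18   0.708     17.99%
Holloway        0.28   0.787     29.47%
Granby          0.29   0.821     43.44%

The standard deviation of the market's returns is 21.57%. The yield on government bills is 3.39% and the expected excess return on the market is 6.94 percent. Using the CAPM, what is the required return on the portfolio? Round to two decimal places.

9.13%

β_Maddox = -0.184 × 27.70% / 21.57% = -0.2363
β_Norwood = 0.708 × 17.99% / 21.57% = 0.5905
β_Holloway = 0.787 × 29.47% / 21.57% = 1.0752
β_Granby = 0.821 × 43.44% / 21.57% = 1.6534
β_P = Σ w_i β_i = 0.25×-0.2363 + 0.18×0.5905 + 0.28×1.0752 + 0.29×1.6534 = 0.8278
E(R_P) = R_f + β_P × MRP = 3.39% + 0.8278 × 6.94% = 9.13%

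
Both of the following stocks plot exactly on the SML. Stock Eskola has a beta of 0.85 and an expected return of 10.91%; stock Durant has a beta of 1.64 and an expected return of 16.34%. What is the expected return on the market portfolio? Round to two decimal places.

11.94%

Both satisfy E(R) = R_f + β·MRP, so the slope of the SML is
MRP = (16.34% − 10.91%) / (1.64 − 0.85) = 5.43% / 0.79 = 6.8734%
R_f = E(R_Eskola) − β_Eskola·MRP = 10.91% − 0.85 × 6.8734% = 5.0676%
E(R_m) = R_f + MRP = 5.0676% + 6.8734% = 11.94%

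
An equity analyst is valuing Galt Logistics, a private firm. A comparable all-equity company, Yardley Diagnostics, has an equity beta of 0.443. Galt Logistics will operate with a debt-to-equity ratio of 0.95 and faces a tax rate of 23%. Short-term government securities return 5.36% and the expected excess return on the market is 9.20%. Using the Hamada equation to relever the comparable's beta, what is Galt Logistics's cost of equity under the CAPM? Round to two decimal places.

β_L = β_U × [1 + (1 − t)(D/E)] = 0.443 × [1 + (1 − 0.23) × 0.95]
    = 0.443 × [1 + 0.77 × 0.95] = 0.443 × 1.7315 = 0.7671
E(R) = R_f + β_L × MRP = 5.36% + 0.7671 × 9.20% = 12.42%

12.42%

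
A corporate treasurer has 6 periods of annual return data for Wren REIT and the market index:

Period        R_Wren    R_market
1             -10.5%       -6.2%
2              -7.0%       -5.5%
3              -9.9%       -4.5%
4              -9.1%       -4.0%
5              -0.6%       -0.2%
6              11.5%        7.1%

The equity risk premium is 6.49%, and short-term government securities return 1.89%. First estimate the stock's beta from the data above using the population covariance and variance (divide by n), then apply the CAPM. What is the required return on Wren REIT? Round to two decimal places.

Mean R_i = (-10.5 − 7.0 − 9.9 − 9.1 − 0.6 + 11.5) / 6 = -4.2667%
Mean R_m = (-6.2 − 5.5 − 4.5 − 4.0 − 0.2 + 7.1) / 6 = -2.2167%
Σ(R_i − R̄_i)(R_m − R̄_m) = 209.5733  ⇒  Cov = 209.5733 / 6 = 34.9289
Σ(R_m − R̄_m)² = 125.9083  ⇒  Var(R_m) = 125.9083 / 6 = 20.9847
β = Cov / Var(R_m) = 34.9289 / 20.9847 = 1.6645
E(R) = R_f + β × MRP = 1.89% + 1.6645 × 6.49% = 12.69%

12.69%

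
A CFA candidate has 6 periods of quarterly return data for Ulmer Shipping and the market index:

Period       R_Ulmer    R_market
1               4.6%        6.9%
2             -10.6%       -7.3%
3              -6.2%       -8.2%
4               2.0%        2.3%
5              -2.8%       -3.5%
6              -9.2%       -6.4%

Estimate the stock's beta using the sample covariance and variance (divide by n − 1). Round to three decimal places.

Mean R_i = (4.6 − 10.6 − 6.2 + 2.0 − 2.8 − 9.2) / 6 = -3.7000%
Mean R_m = (6.9 − 7.3 − 8.2 + 2.3 − 3.5 − 6.4) / 6 = -2.7000%
Σ(R_i − R̄_i)(R_m − R̄_m) = 173.3000  ⇒  Cov = 173.3000 / 5 = 34.6600
Σ(R_m − R̄_m)² = 182.9000  ⇒  Var(R_m) = 182.9000 / 5 = 36.5800
β = Cov / Var(R_m) = 34.6600 / 36.5800 = 0.9475

0.948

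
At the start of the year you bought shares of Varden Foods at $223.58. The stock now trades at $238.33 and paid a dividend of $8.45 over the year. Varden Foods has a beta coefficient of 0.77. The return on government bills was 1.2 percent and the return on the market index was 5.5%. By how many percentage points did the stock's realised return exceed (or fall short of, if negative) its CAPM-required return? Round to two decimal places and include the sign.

+5.87%

Realised HPR = (P1 + D1 − P0) / P0 = (238.33 + 8.45 − 223.58) / 223.58 = 23.20 / 223.58 = 10.3766%
MRP = 5.5% − 1.2% = 4.30%
CAPM required = R_f + β·MRP = 1.2% + 0.77 × 4.3% = 4.5110%
α = realised − required = 10.3766% − 4.5110% = +5.87%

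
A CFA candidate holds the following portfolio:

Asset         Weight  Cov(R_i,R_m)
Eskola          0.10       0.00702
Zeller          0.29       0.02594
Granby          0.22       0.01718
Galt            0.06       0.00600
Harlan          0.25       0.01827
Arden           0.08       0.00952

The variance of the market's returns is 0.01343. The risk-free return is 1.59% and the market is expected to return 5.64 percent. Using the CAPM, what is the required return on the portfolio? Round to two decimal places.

β_Eskola = 0.00702 / 0.01343 = 0.5227
β_Zeller = 0.02594 / 0.01343 = 1.9315
β_Granby = 0.01718 / 0.01343 = 1.2792
β_Galt = 0.00600 / 0.01343 = 0.4468
β_Harlan = 0.01827 / 0.01343 = 1.3604
β_Arden = 0.00952 / 0.01343 = 0.7089
β_P = Σ w_i β_i = 0.10×0.5227 + 0.29×1.9315 + 0.22×1.2792 + 0.06×0.4468 + 0.25×1.3604 + 0.08×0.7089 = 1.3174
MRP = 5.64% − 1.59% = 4.05%
E(R_P) = R_f + β_P × MRP = 1.59% + 1.3174 × 4.05% = 6.93%

6.93%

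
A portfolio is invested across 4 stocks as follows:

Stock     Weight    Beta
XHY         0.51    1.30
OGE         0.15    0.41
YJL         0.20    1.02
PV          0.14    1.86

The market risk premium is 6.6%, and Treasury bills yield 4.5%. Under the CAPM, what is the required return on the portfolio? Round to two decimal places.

12.35%

β_P = Σ w_i β_i = 0.51×1.30 + 0.15×0.41 + 0.20×1.02 + 0.14×1.86 = 1.1889
E(R_P) = R_f + β_P × MRP = 4.5% + 1.1889 × 6.6% = 12.35%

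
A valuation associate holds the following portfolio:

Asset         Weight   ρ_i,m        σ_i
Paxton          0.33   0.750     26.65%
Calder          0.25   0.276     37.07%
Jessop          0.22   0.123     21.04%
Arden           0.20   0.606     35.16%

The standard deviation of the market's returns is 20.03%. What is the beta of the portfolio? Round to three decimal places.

0.698

β_Paxton = 0.750 × 26.65% / 20.03% = 0.9979
β_Calder = 0.276 × 37.07% / 20.03% = 0.5108
β_Jessop = 0.123 × 21.04% / 20.03% = 0.1292
β_Arden = 0.606 × 35.16% / 20.03% = 1.0638
β_P = Σ w_i β_i = 0.33×0.9979 + 0.25×0.5108 + 0.22×0.1292 + 0.20×1.0638 = 0.6982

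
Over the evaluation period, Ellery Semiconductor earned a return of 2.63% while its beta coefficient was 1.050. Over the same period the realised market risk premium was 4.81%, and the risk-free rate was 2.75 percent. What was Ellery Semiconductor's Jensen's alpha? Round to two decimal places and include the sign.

CAPM benchmark = R_f + β(R_m − R_f) = 2.75% + 1.050 × 4.81% = 7.80050%
α = actual − benchmark = 2.63% − 7.80050% = -5.17%

-5.17%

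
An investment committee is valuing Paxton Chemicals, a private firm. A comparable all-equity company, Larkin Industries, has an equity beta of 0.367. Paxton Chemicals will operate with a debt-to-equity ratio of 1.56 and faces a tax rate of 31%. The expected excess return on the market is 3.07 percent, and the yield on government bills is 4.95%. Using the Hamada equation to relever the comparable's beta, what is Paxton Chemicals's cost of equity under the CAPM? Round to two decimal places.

7.29%

β_L = β_U × [1 + (1 − t)(D/E)] = 0.367 × [1 + (1 − 0.31) × 1.56]
    = 0.367 × [1 + 0.69 × 1.56] = 0.367 × 2.0764 = 0.7620
E(R) = R_f + β_L × MRP = 4.95% + 0.7620 × 3.07% = 7.29%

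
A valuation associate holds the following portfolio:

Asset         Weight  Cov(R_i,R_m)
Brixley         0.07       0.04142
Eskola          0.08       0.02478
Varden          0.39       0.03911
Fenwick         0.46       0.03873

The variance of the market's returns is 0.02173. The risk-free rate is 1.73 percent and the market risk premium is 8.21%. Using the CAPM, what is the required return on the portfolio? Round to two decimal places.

16.07%

β_Brixley = 0.04142 / 0.02173 = 1.9061
β_Eskola = 0.02478 / 0.02173 = 1.1404
β_Varden = 0.03911 / 0.02173 = 1.7998
β_Fenwick = 0.03873 / 0.02173 = 1.7823
β_P = Σ w_i β_i = 0.07×1.9061 + 0.08×1.1404 + 0.39×1.7998 + 0.46×1.7823 = 1.7464
E(R_P) = R_f + β_P × MRP = 1.73% + 1.7464 × 8.21% = 16.07%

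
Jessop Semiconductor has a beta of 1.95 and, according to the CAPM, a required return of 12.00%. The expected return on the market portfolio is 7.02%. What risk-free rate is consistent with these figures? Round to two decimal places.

E(R) = R_f + β(E(R_m) − R_f) = R_f(1 − β) + β·E(R_m)
12.00% = R_f × (1 − 1.95) + 1.95 × 7.02%
12.00% = R_f × -0.95 + 13.6890%
R_f = (12.00% − 13.6890%) / -0.95 = 1.78%

1.78%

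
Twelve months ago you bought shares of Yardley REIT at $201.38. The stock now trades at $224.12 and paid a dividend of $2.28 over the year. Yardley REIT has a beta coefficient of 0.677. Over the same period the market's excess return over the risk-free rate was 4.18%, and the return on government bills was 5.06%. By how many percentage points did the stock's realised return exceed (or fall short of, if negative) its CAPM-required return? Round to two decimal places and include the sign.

+4.53%

Realised HPR = (P1 + D1 − P0) / P0 = (224.12 + 2.28 − 201.38) / 201.38 = 25.02 / 201.38 = 12.4243%
CAPM required = R_f + β·MRP = 5.06% + 0.677 × 4.18% = 7.88986%
α = realised − required = 12.4243% − 7.88986% = +4.53%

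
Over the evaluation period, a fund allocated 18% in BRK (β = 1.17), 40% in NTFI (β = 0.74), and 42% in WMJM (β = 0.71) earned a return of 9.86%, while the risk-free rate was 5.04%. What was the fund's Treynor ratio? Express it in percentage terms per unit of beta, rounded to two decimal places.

β_P = 0.18×1.17 + 0.40×0.74 + 0.42×0.71 = 0.8048
Treynor = (R_P − R_f) / β_P = (9.86% − 5.04%) / 0.8048 = 4.82% / 0.8048 = 5.99%

5.99%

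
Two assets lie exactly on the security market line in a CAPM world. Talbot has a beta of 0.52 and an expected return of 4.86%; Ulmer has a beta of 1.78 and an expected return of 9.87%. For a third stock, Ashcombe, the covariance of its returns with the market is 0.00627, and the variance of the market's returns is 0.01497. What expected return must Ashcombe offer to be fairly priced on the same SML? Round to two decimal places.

MRP = (9.87% − 4.86%) / (1.78 − 0.52) = 3.9762%
R_f = 4.86% − 0.52 × 3.9762% = 2.7924%
β_Ashcombe = Cov / Var(R_m) = 0.00627 / 0.01497 = 0.4188
E(R_Ashcombe) = R_f + β × MRP = 2.7924% + 0.4188 × 3.9762% = 4.46%

4.46%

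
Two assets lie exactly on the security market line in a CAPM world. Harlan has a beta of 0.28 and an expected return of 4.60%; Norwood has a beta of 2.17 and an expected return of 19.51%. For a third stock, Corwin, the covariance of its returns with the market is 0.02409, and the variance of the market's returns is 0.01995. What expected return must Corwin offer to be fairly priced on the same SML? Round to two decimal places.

MRP = (19.51% − 4.60%) / (2.17 − 0.28) = 7.8889%
R_f = 4.60% − 0.28 × 7.8889% = 2.3911%
β_Corwin = Cov / Var(R_m) = 0.02409 / 0.01995 = 1.2075
E(R_Corwin) = R_f + β × MRP = 2.3911% + 1.2075 × 7.8889% = 11.92%

11.92%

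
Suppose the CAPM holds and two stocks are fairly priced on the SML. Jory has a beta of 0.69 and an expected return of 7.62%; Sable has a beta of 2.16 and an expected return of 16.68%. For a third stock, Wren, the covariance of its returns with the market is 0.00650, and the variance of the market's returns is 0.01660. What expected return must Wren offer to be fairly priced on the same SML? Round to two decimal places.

MRP = (16.68% − 7.62%) / (2.16 − 0.69) = 6.1633%
R_f = 7.62% − 0.69 × 6.1633% = 3.3673%
β_Wren = Cov / Var(R_m) = 0.00650 / 0.01660 = 0.3916
E(R_Wren) = R_f + β × MRP = 3.3673% + 0.3916 × 6.1633% = 5.78%

5.78%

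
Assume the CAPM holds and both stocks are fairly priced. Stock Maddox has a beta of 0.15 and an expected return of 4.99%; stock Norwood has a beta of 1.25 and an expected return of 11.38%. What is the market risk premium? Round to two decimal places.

Both satisfy E(R) = R_f + β·MRP, so the slope of the SML is
MRP = (11.38% − 4.99%) / (1.25 − 0.15) = 6.39% / 1.10 = 5.8091%

5.81%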